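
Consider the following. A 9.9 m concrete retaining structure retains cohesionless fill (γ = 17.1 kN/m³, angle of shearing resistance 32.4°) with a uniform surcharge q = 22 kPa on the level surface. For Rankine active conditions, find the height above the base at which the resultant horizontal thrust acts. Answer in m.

K_a = 0.3022.
Triangular part P₁ = ½K_aγH² = 253.3 at H/3 = 3.300 m; rectangular part P₂ = K_a q H = 65.83 at H/2 = 4.950 m.
ȳ = (P₁·3.300 + P₂·4.950)/(P₁+P₂) = 3.640 m.

3.64 m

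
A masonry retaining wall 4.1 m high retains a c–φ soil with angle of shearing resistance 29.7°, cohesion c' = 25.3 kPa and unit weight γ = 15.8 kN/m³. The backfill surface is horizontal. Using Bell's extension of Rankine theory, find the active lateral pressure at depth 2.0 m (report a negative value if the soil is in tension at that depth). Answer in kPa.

K_a = (1 − sin φ)/(1 + sin φ) = 0.3374.
σ_a = K_a γ z − 2c√K_a = 0.3374×15.8×2.0 − 2×25.3×0.5808 = -18.73 kPa.

-18.7 kPa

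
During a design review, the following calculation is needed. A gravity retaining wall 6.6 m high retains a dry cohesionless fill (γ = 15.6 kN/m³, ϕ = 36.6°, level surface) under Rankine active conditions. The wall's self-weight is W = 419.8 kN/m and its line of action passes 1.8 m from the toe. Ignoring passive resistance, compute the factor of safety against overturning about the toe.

4.00

K_a = tan²(45° − 36.6°/2) = 0.2530.
P_a = ½K_aγH² = 0.5×0.2530×15.6×6.6² = 85.95 kN/m, acting at H/3 = 2.200 m above the base.
Overturning moment M_o = P_a × H/3 = 85.95 × 2.200 = 189.1.
Resisting moment M_r = W × 1.8 = 419.8 × 1.8 = 755.6.
FS_overturning = M_r/M_o = 755.6/189.1 = 3.996.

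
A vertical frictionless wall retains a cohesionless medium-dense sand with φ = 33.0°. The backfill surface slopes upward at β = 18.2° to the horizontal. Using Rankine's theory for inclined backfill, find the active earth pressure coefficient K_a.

0.343

K_a = cos β · (cos β − √(cos²β − cos²φ)) / (cos β + √(cos²β − cos²φ)).
cos β = 0.9500, cos φ = 0.8387, √(cos²β − cos²φ) = 0.4462.
K_a = 0.9500 × (0.9500 − 0.4462)/(0.9500 + 0.4462) = 0.3428.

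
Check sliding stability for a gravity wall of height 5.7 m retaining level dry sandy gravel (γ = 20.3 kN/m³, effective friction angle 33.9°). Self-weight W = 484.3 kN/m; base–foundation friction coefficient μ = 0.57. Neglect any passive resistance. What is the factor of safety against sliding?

K_a = tan²(45° − 33.9°/2) = 0.2839.
P_a = ½K_aγH² = 0.5×0.2839×20.3×5.7² = 93.63 kN/m, acting at H/3 = 1.900 m above the base.
FS_sliding = μW / P_a = 0.57×484.3 / 93.63 = 2.948.

2.95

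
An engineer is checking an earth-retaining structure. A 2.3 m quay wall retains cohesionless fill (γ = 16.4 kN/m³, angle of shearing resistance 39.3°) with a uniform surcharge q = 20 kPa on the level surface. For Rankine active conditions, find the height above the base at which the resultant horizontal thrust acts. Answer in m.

K_a = 0.2245.
Triangular part P₁ = ½K_aγH² = 9.736 at H/3 = 0.7667 m; rectangular part P₂ = K_a q H = 10.32 at H/2 = 1.150 m.
ȳ = (P₁·0.7667 + P₂·1.150)/(P₁+P₂) = 0.9640 m.

0.964 m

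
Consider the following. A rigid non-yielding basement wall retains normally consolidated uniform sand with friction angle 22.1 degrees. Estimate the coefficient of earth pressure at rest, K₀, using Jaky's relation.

K₀ = 1 − sin φ' = 1 − sin 22.1° = 0.6238.

0.624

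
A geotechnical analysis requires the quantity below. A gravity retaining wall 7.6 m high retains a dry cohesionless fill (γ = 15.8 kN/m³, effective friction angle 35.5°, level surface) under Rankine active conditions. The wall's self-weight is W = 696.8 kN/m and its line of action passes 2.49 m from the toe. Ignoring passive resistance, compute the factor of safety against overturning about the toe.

5.66

K_a = tan²(45° − 35.5°/2) = 0.2653.
P_a = ½K_aγH² = 0.5×0.2653×15.8×7.6² = 121.0 kN/m, acting at H/3 = 2.533 m above the base.
Overturning moment M_o = P_a × H/3 = 121.0 × 2.533 = 306.6.
Resisting moment M_r = W × 2.49 = 696.8 × 2.49 = 1735.
FS_overturning = M_r/M_o = 1735/306.6 = 5.658.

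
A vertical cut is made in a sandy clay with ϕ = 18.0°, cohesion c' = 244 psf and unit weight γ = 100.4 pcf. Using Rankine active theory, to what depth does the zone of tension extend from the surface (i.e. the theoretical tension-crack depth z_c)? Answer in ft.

K_a = tan²(45° − 18.0°/2) = 0.5279; √K_a = 0.7265.
The active pressure is zero where K_a γ z = 2c√K_a, so z_c = 2c/(γ√K_a) = 2×244/(100.4×0.7265) = 6.690 ft.

6.69 ft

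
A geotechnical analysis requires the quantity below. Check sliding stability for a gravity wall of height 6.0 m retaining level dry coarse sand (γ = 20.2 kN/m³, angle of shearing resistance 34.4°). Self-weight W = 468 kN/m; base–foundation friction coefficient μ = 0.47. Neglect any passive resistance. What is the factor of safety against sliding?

K_a = tan²(45° − 34.4°/2) = 0.2780.
P_a = ½K_aγH² = 0.5×0.2780×20.2×6.0² = 101.1 kN/m, acting at H/3 = 2.000 m above the base.
FS_sliding = μW / P_a = 0.47×468 / 101.1 = 2.176.

2.18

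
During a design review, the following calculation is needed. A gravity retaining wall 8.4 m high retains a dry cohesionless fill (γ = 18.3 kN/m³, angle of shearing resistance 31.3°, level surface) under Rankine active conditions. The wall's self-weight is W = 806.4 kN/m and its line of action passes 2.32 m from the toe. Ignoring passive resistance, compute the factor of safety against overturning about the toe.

3.27

K_a = tan²(45° − 31.3°/2) = 0.3162.
P_a = ½K_aγH² = 0.5×0.3162×18.3×8.4² = 204.2 kN/m, acting at H/3 = 2.800 m above the base.
Overturning moment M_o = P_a × H/3 = 204.2 × 2.800 = 571.6.
Resisting moment M_r = W × 2.32 = 806.4 × 2.32 = 1871.
FS_overturning = M_r/M_o = 1871/571.6 = 3.273.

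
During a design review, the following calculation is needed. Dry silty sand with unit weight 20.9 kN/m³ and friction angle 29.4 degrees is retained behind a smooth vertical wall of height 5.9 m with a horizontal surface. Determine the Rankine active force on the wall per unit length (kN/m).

124 kN/m

K_a = tan²(45° − φ/2) = 0.3415.
P_a = ½ K_a γ H² = 0.5 × 0.3415 × 20.9 × 5.9² = 124.2 kN/m.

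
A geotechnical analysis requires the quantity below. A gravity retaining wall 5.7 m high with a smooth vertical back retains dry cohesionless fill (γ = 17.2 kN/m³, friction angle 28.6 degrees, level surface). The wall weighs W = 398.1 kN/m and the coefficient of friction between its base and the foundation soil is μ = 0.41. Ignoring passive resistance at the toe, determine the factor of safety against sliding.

1.66

K_a = tan²(45° − 28.6°/2) = 0.3525.
P_a = ½K_aγH² = 0.5×0.3525×17.2×5.7² = 98.51 kN/m, acting at H/3 = 1.900 m above the base.
FS_sliding = μW / P_a = 0.41×398.1 / 98.51 = 1.657.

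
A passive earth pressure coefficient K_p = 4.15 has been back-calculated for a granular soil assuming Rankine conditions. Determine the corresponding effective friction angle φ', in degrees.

K_p = (1+sin φ)/(1−sin φ) ⇒ sin φ = (K_p − 1)/(K_p + 1) = 0.6117.
φ = arcsin(0.6117) = 37.71°.

37.7°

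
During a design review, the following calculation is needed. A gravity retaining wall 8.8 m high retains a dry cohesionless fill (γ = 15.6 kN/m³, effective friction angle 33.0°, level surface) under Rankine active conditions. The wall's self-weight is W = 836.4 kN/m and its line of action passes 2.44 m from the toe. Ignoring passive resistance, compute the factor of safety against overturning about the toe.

3.91

K_a = tan²(45° − 33.0°/2) = 0.2948.
P_a = ½K_aγH² = 0.5×0.2948×15.6×8.8² = 178.1 kN/m, acting at H/3 = 2.933 m above the base.
Overturning moment M_o = P_a × H/3 = 178.1 × 2.933 = 522.3.
Resisting moment M_r = W × 2.44 = 836.4 × 2.44 = 2041.
FS_overturning = M_r/M_o = 2041/522.3 = 3.907.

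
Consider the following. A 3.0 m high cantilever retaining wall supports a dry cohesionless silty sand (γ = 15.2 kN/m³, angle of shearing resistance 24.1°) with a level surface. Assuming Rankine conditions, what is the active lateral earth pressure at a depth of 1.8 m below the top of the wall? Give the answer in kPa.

K_a = (1 − sin φ)/(1 + sin φ) = 0.4201.
σ_h = K_a γ z = 0.4201 × 15.2 × 1.8 = 11.49 kPa.

11.5 kPa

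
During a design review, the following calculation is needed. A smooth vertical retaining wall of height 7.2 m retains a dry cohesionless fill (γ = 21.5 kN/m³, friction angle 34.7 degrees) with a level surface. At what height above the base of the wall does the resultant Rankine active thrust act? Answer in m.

K_a = 0.2745.
The pressure distribution is triangular, so the resultant acts at H/3 above the base = 7.2/3 = 2.400 m.

2.40 m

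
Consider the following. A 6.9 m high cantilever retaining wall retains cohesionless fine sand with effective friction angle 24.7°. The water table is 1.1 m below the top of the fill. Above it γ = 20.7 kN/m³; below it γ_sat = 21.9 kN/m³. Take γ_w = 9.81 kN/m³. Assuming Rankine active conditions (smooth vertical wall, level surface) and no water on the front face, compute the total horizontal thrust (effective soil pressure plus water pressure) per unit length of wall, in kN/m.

K_a = tan²(45° − φ/2) = 0.4106.
γ' = 21.9 − 9.81 = 12.09 kN/m³. Depth below WT = 5.8 m.
σ'_h at WT = K_a γ d_w = 9.349 kPa; at base = 9.349 + K_a γ' × 5.8 = 38.14 kPa.
P₁ (0–1.1 m) = ½×9.349×1.1 = 5.142. P₂ (1.1–6.9 m) = ½(9.349+38.14)×5.8 = 137.7.
P_w = ½ γ_w h₂² = 0.5×9.81×5.8² = 165.0. Total = 5.142+137.7+165.0 = 307.9 kN/m.

308 kN/m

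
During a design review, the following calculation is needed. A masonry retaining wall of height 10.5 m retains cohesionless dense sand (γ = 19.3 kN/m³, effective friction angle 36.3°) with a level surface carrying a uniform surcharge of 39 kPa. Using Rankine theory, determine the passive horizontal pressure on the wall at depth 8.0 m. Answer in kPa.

755 kPa

K_p = (1 + sin φ)/(1 − sin φ) = 3.902.
σ_v = γz + q = 19.3 × 8.0 + 39 = 193.4 kPa.
σ_h = K_p σ_v = 3.902 × 193.4 = 754.7 kPa.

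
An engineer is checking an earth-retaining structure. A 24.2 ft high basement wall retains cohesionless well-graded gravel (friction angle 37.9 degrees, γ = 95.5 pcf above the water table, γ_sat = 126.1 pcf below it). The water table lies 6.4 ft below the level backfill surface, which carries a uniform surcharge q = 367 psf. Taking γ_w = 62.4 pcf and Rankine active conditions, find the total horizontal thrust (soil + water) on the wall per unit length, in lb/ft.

17500 lb/ft

K_a = tan²(45° − φ/2) = 0.2389.
γ' = 126.1 − 62.4 = 63.70 pcf. h₂ = H − d_w = 17.8 ft.
σ'_h: at surface K_a·q = 87.69; at WT K_a(q+γd_w) = 233.7; at base K_a(q+γd_w+γ'h₂) = 504.7 psf.
P₁ = ½(87.69+233.7)×6.4 = 1029; P₂ = ½(233.7+504.7)×17.8 = 6572; P_w = ½γ_w h₂² = 9885.
Total = 1029+6572+9885 = 17490 lb/ft.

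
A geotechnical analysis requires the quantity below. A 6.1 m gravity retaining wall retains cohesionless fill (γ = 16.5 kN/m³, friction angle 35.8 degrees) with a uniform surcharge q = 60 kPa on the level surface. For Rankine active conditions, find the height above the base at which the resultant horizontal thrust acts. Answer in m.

2.59 m

K_a = 0.2619.
Triangular part P₁ = ½K_aγH² = 80.39 at H/3 = 2.033 m; rectangular part P₂ = K_a q H = 95.84 at H/2 = 3.050 m.
ȳ = (P₁·2.033 + P₂·3.050)/(P₁+P₂) = 2.586 m.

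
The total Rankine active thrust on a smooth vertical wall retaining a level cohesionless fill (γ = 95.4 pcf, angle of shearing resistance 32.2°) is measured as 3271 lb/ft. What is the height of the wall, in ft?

K_a = 0.3047. P_a = ½ K_a γ H² ⇒ H = √(2P_a/(K_a γ)).
H = √(2×3271/(0.3047×95.4)) = 15.00 ft.

15.0 ft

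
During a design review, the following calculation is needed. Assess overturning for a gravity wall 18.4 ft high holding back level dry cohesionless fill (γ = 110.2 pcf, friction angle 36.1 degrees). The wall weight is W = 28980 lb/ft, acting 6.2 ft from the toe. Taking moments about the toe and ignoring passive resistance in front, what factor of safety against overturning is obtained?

K_a = tan²(45° − 36.1°/2) = 0.2585.
P_a = ½K_aγH² = 0.5×0.2585×110.2×18.4² = 4822 lb/ft, acting at H/3 = 6.133 ft above the base.
Overturning moment M_o = P_a × H/3 = 4822 × 6.133 = 29580.
Resisting moment M_r = W × 6.2 = 28980 × 6.2 = 179700.
FS_overturning = M_r/M_o = 179700/29580 = 6.075.

6.08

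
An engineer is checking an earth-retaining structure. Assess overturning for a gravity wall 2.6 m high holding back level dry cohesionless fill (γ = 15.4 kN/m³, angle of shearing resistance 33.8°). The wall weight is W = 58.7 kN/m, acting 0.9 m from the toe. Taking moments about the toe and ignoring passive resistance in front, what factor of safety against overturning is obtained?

K_a = tan²(45° − 33.8°/2) = 0.2851.
P_a = ½K_aγH² = 0.5×0.2851×15.4×2.6² = 14.84 kN/m, acting at H/3 = 0.8667 m above the base.
Overturning moment M_o = P_a × H/3 = 14.84 × 0.8667 = 12.86.
Resisting moment M_r = W × 0.9 = 58.7 × 0.9 = 52.83.
FS_overturning = M_r/M_o = 52.83/12.86 = 4.108.

4.11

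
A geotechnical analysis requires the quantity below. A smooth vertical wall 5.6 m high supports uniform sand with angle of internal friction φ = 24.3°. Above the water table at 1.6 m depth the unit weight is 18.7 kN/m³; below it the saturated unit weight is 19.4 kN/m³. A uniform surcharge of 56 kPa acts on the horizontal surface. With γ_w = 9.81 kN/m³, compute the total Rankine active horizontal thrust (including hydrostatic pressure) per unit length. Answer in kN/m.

301 kN/m

K_a = tan²(45° − φ/2) = 0.4169.
γ' = 19.4 − 9.81 = 9.590 kN/m³. h₂ = H − d_w = 4.0 m.
σ'_h: at surface K_a·q = 23.35; at WT K_a(q+γd_w) = 35.82; at base K_a(q+γd_w+γ'h₂) = 51.81 kPa.
P₁ = ½(23.35+35.82)×1.6 = 47.34; P₂ = ½(35.82+51.81)×4.0 = 175.3; P_w = ½γ_w h₂² = 78.48.
Total = 47.34+175.3+78.48 = 301.1 kN/m.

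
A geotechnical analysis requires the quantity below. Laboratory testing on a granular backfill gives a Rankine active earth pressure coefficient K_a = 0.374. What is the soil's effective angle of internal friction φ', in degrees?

K_a = tan²(45° − φ/2) ⇒ 45° − φ/2 = arctan(√0.374) = 31.45°.
φ = 2(45° − 31.45°) = 27.10°.

27.1°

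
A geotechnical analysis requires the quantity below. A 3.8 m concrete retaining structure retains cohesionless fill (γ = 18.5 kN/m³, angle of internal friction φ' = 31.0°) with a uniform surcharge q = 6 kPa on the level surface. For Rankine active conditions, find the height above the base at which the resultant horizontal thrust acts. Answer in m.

1.36 m

K_a = 0.3201.
Triangular part P₁ = ½K_aγH² = 42.76 at H/3 = 1.267 m; rectangular part P₂ = K_a q H = 7.298 at H/2 = 1.900 m.
ȳ = (P₁·1.267 + P₂·1.900)/(P₁+P₂) = 1.359 m.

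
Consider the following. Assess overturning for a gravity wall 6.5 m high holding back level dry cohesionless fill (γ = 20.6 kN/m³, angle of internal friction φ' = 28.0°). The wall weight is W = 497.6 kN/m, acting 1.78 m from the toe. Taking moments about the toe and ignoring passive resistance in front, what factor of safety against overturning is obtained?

K_a = tan²(45° − 28.0°/2) = 0.3610.
P_a = ½K_aγH² = 0.5×0.3610×20.6×6.5² = 157.1 kN/m, acting at H/3 = 2.167 m above the base.
Overturning moment M_o = P_a × H/3 = 157.1 × 2.167 = 340.4.
Resisting moment M_r = W × 1.78 = 497.6 × 1.78 = 885.7.
FS_overturning = M_r/M_o = 885.7/340.4 = 2.602.

2.60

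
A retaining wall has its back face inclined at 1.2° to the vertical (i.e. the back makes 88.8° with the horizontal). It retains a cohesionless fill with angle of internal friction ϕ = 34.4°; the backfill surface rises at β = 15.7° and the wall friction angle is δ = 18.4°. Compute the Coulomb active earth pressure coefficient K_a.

K_a = sin²(α+φ) / [sin²α · sin(α−δ) · (1 + √{sin(φ+δ)sin(φ−β) / (sin(α−δ)sin(α+β))})²].
With α = 88.8°, φ = 34.4°, δ = 18.4°, β = 15.7°: K_a = 0.3180.

0.318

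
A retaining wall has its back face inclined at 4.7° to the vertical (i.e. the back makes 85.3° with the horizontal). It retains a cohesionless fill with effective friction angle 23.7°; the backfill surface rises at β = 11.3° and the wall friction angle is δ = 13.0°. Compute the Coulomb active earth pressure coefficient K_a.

0.505

K_a = sin²(α+φ) / [sin²α · sin(α−δ) · (1 + √{sin(φ+δ)sin(φ−β) / (sin(α−δ)sin(α+β))})²].
With α = 85.3°, φ = 23.7°, δ = 13.0°, β = 11.3°: K_a = 0.5047.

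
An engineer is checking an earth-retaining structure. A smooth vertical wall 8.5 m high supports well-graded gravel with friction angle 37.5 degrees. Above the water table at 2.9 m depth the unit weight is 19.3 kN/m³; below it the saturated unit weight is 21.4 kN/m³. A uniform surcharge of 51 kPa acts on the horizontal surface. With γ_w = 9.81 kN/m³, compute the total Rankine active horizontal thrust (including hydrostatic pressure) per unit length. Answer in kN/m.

399 kN/m

K_a = tan²(45° − φ/2) = 0.2432.
γ' = 21.4 − 9.81 = 11.59 kN/m³. h₂ = H − d_w = 5.6 m.
σ'_h: at surface K_a·q = 12.40; at WT K_a(q+γd_w) = 26.01; at base K_a(q+γd_w+γ'h₂) = 41.80 kPa.
P₁ = ½(12.40+26.01)×2.9 = 55.70; P₂ = ½(26.01+41.80)×5.6 = 189.9; P_w = ½γ_w h₂² = 153.8.
Total = 55.70+189.9+153.8 = 399.4 kN/m.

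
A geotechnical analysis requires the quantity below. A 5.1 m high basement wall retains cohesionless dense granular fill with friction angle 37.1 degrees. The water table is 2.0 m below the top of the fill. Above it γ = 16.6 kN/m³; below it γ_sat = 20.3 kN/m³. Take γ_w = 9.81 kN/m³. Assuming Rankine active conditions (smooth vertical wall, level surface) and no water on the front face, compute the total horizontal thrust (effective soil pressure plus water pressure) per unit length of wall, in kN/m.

93.3 kN/m

K_a = tan²(45° − φ/2) = 0.2475.
γ' = 20.3 − 9.81 = 10.49 kN/m³. Depth below WT = 3.1 m.
σ'_h at WT = K_a γ d_w = 8.217 kPa; at base = 8.217 + K_a γ' × 3.1 = 16.27 kPa.
P₁ (0–2.0 m) = ½×8.217×2.0 = 8.217. P₂ (2.0–5.1 m) = ½(8.217+16.27)×3.1 = 37.95.
P_w = ½ γ_w h₂² = 0.5×9.81×3.1² = 47.14. Total = 8.217+37.95+47.14 = 93.30 kN/m.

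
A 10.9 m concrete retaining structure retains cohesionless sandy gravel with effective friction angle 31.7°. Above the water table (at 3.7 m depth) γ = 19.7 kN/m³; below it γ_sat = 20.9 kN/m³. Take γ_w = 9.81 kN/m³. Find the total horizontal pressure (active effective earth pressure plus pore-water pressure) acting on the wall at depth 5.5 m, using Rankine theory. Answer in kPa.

46.5 kPa

K_a = (1 − sin φ)/(1 + sin φ) = 0.3111.
γ' = 20.9 − 9.81 = 11.09 kN/m³.
Effective vertical stress at 5.5 m: σ'_v = 19.7×3.7 + 11.09×1.80 = 92.85 kPa.
σ'_h = K_a σ'_v = 0.3111 × 92.85 = 28.88 kPa; u = γ_w × 1.80 = 17.66 kPa.
Total σ_h = 28.88 + 17.66 = 46.54 kPa.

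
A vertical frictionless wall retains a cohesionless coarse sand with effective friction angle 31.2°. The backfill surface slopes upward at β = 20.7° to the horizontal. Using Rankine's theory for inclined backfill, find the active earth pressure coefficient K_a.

0.396

K_a = cos β · (cos β − √(cos²β − cos²φ)) / (cos β + √(cos²β − cos²φ)).
cos β = 0.9354, cos φ = 0.8554, √(cos²β − cos²φ) = 0.3787.
K_a = 0.9354 × (0.9354 − 0.3787)/(0.9354 + 0.3787) = 0.3963.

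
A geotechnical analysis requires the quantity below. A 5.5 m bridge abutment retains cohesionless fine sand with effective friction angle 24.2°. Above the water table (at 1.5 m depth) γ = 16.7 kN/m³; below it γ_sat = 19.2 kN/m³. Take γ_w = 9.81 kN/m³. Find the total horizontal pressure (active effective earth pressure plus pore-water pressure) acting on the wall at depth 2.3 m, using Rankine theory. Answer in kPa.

K_a = (1 − sin φ)/(1 + sin φ) = 0.4185.
γ' = 19.2 − 9.81 = 9.390 kN/m³.
Effective vertical stress at 2.3 m: σ'_v = 16.7×1.5 + 9.390×0.800 = 32.56 kPa.
σ'_h = K_a σ'_v = 0.4185 × 32.56 = 13.63 kPa; u = γ_w × 0.800 = 7.848 kPa.
Total σ_h = 13.63 + 7.848 = 21.48 kPa.

21.5 kPa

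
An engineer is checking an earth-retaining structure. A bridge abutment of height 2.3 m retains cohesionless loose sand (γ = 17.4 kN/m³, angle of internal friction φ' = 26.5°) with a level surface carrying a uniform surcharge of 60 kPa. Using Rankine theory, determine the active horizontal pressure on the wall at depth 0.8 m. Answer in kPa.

K_a = (1 − sin φ)/(1 + sin φ) = 0.3829.
σ_v = γz + q = 17.4 × 0.8 + 60 = 73.92 kPa.
σ_h = K_a σ_v = 0.3829 × 73.92 = 28.31 kPa.

28.3 kPa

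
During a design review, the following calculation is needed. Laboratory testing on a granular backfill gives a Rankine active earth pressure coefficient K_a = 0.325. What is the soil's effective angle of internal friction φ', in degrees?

30.6°

K_a = tan²(45° − φ/2) ⇒ 45° − φ/2 = arctan(√0.325) = 29.69°.
φ = 2(45° − 29.69°) = 30.63°.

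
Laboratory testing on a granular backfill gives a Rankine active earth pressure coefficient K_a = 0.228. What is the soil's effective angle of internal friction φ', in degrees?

K_a = tan²(45° − φ/2) ⇒ 45° − φ/2 = arctan(√0.228) = 25.52°.
φ = 2(45° − 25.52°) = 38.95°.

39.0°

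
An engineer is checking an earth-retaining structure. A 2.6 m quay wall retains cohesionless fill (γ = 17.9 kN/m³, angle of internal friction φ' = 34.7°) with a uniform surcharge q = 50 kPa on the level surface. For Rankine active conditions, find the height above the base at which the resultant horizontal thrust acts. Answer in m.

K_a = 0.2745.
Triangular part P₁ = ½K_aγH² = 16.61 at H/3 = 0.8667 m; rectangular part P₂ = K_a q H = 35.68 at H/2 = 1.300 m.
ȳ = (P₁·0.8667 + P₂·1.300)/(P₁+P₂) = 1.162 m.

1.16 m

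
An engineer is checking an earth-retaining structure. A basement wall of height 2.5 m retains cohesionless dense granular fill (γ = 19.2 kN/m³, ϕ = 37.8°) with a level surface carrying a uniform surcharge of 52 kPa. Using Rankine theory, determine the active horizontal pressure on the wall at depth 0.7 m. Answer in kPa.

15.7 kPa

K_a = (1 − sin φ)/(1 + sin φ) = 0.2400.
σ_v = γz + q = 19.2 × 0.7 + 52 = 65.44 kPa.
σ_h = K_a σ_v = 0.2400 × 65.44 = 15.71 kPa.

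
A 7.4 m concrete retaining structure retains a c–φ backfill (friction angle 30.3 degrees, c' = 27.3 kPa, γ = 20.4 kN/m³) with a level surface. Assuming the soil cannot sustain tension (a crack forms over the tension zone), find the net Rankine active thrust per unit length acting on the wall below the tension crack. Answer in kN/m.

K_a = 0.3293; √K_a = 0.5739.
Tension-crack depth z_c = 2c/(γ√K_a) = 2×27.3/(20.4×0.5739) = 4.664 m.
σ_a at base = K_a γ H − 2c√K_a = 0.3293×20.4×7.4 − 2×27.3×0.5739 = 18.38 kPa.
P_a = ½ × 18.38 × (H − z_c) = 0.5×18.38×2.736 = 25.15 kN/m.

25.1 kN/m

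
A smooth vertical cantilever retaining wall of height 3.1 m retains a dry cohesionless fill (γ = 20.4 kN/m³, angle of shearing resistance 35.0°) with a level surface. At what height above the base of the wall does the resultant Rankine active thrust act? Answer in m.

1.03 m

K_a = 0.2710.
The pressure distribution is triangular, so the resultant acts at H/3 above the base = 3.1/3 = 1.033 m.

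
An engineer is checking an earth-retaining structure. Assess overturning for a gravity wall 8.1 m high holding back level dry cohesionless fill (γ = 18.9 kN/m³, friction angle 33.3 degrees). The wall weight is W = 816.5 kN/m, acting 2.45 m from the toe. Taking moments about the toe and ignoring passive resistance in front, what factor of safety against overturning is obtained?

4.10

K_a = tan²(45° − 33.3°/2) = 0.2911.
P_a = ½K_aγH² = 0.5×0.2911×18.9×8.1² = 180.5 kN/m, acting at H/3 = 2.700 m above the base.
Overturning moment M_o = P_a × H/3 = 180.5 × 2.700 = 487.4.
Resisting moment M_r = W × 2.45 = 816.5 × 2.45 = 2000.
FS_overturning = M_r/M_o = 2000/487.4 = 4.104.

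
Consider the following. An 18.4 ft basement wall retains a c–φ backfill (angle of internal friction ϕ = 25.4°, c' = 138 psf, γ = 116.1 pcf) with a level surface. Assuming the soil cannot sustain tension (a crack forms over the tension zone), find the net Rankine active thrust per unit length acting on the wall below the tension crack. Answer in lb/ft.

K_a = 0.3996; √K_a = 0.6322.
Tension-crack depth z_c = 2c/(γ√K_a) = 2×138/(116.1×0.6322) = 3.760 ft.
σ_a at base = K_a γ H − 2c√K_a = 0.3996×116.1×18.4 − 2×138×0.6322 = 679.3 psf.
P_a = ½ × 679.3 × (H − z_c) = 0.5×679.3×14.64 = 4972 lb/ft.

4970 lb/ft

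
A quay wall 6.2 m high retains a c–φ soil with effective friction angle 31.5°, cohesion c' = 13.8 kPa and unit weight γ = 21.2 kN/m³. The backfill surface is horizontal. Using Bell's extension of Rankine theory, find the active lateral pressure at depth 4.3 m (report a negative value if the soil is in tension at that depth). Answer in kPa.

13.1 kPa

K_a = (1 − sin φ)/(1 + sin φ) = 0.3136.
σ_a = K_a γ z − 2c√K_a = 0.3136×21.2×4.3 − 2×13.8×0.5600 = 13.13 kPa.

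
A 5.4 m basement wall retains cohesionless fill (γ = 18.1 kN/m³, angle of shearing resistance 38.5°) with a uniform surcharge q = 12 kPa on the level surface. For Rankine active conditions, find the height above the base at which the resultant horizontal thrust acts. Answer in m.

K_a = 0.2327.
Triangular part P₁ = ½K_aγH² = 61.40 at H/3 = 1.800 m; rectangular part P₂ = K_a q H = 15.08 at H/2 = 2.700 m.
ȳ = (P₁·1.800 + P₂·2.700)/(P₁+P₂) = 1.977 m.

1.98 m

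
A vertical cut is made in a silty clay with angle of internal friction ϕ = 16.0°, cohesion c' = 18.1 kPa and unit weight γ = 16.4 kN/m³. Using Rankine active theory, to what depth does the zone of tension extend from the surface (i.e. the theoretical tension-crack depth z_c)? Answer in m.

2.93 m

K_a = tan²(45° − 16.0°/2) = 0.5678; √K_a = 0.7536.
The active pressure is zero where K_a γ z = 2c√K_a, so z_c = 2c/(γ√K_a) = 2×18.1/(16.4×0.7536) = 2.929 m.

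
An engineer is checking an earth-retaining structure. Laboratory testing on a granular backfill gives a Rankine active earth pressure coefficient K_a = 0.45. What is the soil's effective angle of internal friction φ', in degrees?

22.3°

K_a = tan²(45° − φ/2) ⇒ 45° − φ/2 = arctan(√0.45) = 33.85°.
φ = 2(45° − 33.85°) = 22.29°.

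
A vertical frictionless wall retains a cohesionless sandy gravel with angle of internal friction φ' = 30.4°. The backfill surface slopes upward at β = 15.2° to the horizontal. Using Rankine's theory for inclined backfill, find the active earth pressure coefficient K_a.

0.367

K_a = cos β · (cos β − √(cos²β − cos²φ)) / (cos β + √(cos²β − cos²φ)).
cos β = 0.9650, cos φ = 0.8625, √(cos²β − cos²φ) = 0.4328.
K_a = 0.9650 × (0.9650 − 0.4328)/(0.9650 + 0.4328) = 0.3674.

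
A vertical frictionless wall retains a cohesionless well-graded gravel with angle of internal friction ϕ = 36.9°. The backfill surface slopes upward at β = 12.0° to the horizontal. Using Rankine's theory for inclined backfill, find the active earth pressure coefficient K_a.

K_a = cos β · (cos β − √(cos²β − cos²φ)) / (cos β + √(cos²β − cos²φ)).
cos β = 0.9781, cos φ = 0.7997, √(cos²β − cos²φ) = 0.5633.
K_a = 0.9781 × (0.9781 − 0.5633)/(0.9781 + 0.5633) = 0.2633.

0.263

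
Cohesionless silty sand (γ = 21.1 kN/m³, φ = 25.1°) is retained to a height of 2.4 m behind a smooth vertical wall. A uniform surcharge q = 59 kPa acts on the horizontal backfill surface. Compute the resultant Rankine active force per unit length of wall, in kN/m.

K_a = tan²(45° − φ/2) = 0.4043.
Soil triangle: ½ K_a γ H² = 0.5×0.4043×21.1×2.4² = 24.57 kN/m.
Surcharge rectangle: K_a q H = 0.4043×59×2.4 = 57.25 kN/m.
Total = 24.57 + 57.25 = 81.82 kN/m.

81.8 kN/m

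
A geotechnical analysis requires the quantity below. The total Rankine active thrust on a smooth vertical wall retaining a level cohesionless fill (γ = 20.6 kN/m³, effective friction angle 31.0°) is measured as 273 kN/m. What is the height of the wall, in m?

9.10 m

K_a = 0.3201. P_a = ½ K_a γ H² ⇒ H = √(2P_a/(K_a γ)).
H = √(2×273/(0.3201×20.6)) = 9.100 m.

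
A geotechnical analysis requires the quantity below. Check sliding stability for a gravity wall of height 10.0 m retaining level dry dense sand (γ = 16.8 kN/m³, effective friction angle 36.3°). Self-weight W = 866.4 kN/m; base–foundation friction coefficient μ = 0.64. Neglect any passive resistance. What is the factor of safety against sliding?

2.58

K_a = tan²(45° − 36.3°/2) = 0.2563.
P_a = ½K_aγH² = 0.5×0.2563×16.8×10.0² = 215.3 kN/m, acting at H/3 = 3.333 m above the base.
FS_sliding = μW / P_a = 0.64×866.4 / 215.3 = 2.576.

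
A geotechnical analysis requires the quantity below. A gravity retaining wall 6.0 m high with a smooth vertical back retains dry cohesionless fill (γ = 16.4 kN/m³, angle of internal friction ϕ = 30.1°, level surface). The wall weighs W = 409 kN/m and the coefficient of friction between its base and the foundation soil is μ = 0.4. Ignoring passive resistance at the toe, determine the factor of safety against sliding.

K_a = tan²(45° − 30.1°/2) = 0.3320.
P_a = ½K_aγH² = 0.5×0.3320×16.4×6.0² = 98.00 kN/m, acting at H/3 = 2.000 m above the base.
FS_sliding = μW / P_a = 0.4×409 / 98.00 = 1.669.

1.67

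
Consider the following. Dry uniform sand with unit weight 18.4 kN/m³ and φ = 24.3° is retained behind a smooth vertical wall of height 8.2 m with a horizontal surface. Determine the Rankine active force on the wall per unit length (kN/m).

K_a = tan²(45° − φ/2) = 0.4169.
P_a = ½ K_a γ H² = 0.5 × 0.4169 × 18.4 × 8.2² = 257.9 kN/m.

258 kN/m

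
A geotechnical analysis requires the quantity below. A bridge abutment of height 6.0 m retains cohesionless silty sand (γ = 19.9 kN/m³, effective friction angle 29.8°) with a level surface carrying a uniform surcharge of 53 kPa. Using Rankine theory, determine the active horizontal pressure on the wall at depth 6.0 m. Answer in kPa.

K_a = (1 − sin φ)/(1 + sin φ) = 0.3360.
σ_v = γz + q = 19.9 × 6.0 + 53 = 172.4 kPa.
σ_h = K_a σ_v = 0.3360 × 172.4 = 57.93 kPa.

57.9 kPa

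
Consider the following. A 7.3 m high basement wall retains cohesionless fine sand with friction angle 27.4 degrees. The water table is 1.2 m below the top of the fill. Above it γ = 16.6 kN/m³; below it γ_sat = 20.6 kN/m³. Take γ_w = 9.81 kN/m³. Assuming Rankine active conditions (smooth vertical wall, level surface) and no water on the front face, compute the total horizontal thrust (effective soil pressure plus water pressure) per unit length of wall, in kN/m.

306 kN/m

K_a = tan²(45° − φ/2) = 0.3697.
γ' = 20.6 − 9.81 = 10.79 kN/m³. Depth below WT = 6.1 m.
σ'_h at WT = K_a γ d_w = 7.364 kPa; at base = 7.364 + K_a γ' × 6.1 = 31.70 kPa.
P₁ (0–1.2 m) = ½×7.364×1.2 = 4.418. P₂ (1.2–7.3 m) = ½(7.364+31.70)×6.1 = 119.1.
P_w = ½ γ_w h₂² = 0.5×9.81×6.1² = 182.5. Total = 4.418+119.1+182.5 = 306.1 kN/m.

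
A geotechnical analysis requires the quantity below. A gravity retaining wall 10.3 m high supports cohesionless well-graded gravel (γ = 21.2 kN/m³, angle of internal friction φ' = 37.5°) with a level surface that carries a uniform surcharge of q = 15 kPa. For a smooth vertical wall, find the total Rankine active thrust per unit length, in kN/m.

311 kN/m

K_a = tan²(45° − φ/2) = 0.2432.
Soil triangle: ½ K_a γ H² = 0.5×0.2432×21.2×10.3² = 273.5 kN/m.
Surcharge rectangle: K_a q H = 0.2432×15×10.3 = 37.57 kN/m.
Total = 273.5 + 37.57 = 311.1 kN/m.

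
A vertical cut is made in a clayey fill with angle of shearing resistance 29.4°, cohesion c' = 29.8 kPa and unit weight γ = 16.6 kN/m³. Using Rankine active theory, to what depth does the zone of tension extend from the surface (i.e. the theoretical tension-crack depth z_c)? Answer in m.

6.14 m

K_a = tan²(45° − 29.4°/2) = 0.3415; √K_a = 0.5844.
The active pressure is zero where K_a γ z = 2c√K_a, so z_c = 2c/(γ√K_a) = 2×29.8/(16.6×0.5844) = 6.144 m.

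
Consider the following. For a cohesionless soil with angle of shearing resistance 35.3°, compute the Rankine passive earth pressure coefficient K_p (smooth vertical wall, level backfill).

K_p = (1 + sin φ)/(1 − sin φ) = tan²(45° + 35.3°/2) = 3.738.

3.74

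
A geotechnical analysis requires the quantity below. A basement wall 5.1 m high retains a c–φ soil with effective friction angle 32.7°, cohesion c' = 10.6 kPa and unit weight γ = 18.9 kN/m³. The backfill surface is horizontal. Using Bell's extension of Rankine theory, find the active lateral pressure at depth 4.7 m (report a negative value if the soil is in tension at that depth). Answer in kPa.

14.9 kPa

K_a = (1 − sin φ)/(1 + sin φ) = 0.2985.
σ_a = K_a γ z − 2c√K_a = 0.2985×18.9×4.7 − 2×10.6×0.5464 = 14.93 kPa.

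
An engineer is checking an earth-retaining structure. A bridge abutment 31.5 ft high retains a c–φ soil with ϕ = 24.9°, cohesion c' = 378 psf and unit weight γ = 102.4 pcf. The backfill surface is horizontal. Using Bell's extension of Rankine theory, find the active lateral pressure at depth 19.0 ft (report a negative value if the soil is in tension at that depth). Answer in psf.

310 psf

K_a = (1 − sin φ)/(1 + sin φ) = 0.4074.
σ_a = K_a γ z − 2c√K_a = 0.4074×102.4×19.0 − 2×378×0.6383 = 310.1 psf.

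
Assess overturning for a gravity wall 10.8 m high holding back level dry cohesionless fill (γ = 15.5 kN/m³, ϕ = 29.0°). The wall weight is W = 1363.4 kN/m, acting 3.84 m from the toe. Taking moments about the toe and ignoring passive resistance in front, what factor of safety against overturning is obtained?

4.64

K_a = tan²(45° − 29.0°/2) = 0.3470.
P_a = ½K_aγH² = 0.5×0.3470×15.5×10.8² = 313.7 kN/m, acting at H/3 = 3.600 m above the base.
Overturning moment M_o = P_a × H/3 = 313.7 × 3.600 = 1129.
Resisting moment M_r = W × 3.84 = 1363.4 × 3.84 = 5235.
FS_overturning = M_r/M_o = 5235/1129 = 4.637.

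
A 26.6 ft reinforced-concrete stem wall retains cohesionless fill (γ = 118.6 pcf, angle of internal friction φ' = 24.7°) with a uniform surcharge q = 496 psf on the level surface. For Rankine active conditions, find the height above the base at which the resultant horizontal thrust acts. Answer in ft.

9.93 ft

K_a = 0.4106.
Triangular part P₁ = ½K_aγH² = 17230 at H/3 = 8.867 ft; rectangular part P₂ = K_a q H = 5417 at H/2 = 13.30 ft.
ȳ = (P₁·8.867 + P₂·13.30)/(P₁+P₂) = 9.927 ft.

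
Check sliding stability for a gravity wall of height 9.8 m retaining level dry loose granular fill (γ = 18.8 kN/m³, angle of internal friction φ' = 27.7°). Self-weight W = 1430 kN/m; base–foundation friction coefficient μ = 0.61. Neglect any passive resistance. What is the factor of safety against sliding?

2.64

K_a = tan²(45° − 27.7°/2) = 0.3653.
P_a = ½K_aγH² = 0.5×0.3653×18.8×9.8² = 329.8 kN/m, acting at H/3 = 3.267 m above the base.
FS_sliding = μW / P_a = 0.61×1430 / 329.8 = 2.645.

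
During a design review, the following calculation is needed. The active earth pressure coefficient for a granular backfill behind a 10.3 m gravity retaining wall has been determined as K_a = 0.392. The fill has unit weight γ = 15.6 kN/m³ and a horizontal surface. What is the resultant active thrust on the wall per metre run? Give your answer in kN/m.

P = ½ K_a γ H² = 0.5 × 0.392 × 15.6 × 10.3² = 324.4 kN/m.

324 kN/m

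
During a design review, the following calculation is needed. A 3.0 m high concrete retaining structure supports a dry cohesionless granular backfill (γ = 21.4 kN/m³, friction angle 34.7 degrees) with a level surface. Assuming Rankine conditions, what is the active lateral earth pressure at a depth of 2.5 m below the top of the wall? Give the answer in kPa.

14.7 kPa

K_a = (1 − sin φ)/(1 + sin φ) = 0.2745.
σ_h = K_a γ z = 0.2745 × 21.4 × 2.5 = 14.68 kPa.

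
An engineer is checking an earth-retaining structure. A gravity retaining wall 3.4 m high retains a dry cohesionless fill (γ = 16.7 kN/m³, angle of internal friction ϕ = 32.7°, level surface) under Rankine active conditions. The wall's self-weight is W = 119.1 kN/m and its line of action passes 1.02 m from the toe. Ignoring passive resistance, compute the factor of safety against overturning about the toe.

3.72

K_a = tan²(45° − 32.7°/2) = 0.2985.
P_a = ½K_aγH² = 0.5×0.2985×16.7×3.4² = 28.81 kN/m, acting at H/3 = 1.133 m above the base.
Overturning moment M_o = P_a × H/3 = 28.81 × 1.133 = 32.65.
Resisting moment M_r = W × 1.02 = 119.1 × 1.02 = 121.5.
FS_overturning = M_r/M_o = 121.5/32.65 = 3.720.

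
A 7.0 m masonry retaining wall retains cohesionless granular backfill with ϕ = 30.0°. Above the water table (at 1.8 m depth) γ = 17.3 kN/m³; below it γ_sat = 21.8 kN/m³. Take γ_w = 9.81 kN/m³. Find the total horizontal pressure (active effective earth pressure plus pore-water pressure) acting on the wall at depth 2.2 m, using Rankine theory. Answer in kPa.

K_a = (1 − sin φ)/(1 + sin φ) = 0.3333.
γ' = 21.8 − 9.81 = 11.99 kN/m³.
Effective vertical stress at 2.2 m: σ'_v = 17.3×1.8 + 11.99×0.400 = 35.94 kPa.
σ'_h = K_a σ'_v = 0.3333 × 35.94 = 11.98 kPa; u = γ_w × 0.400 = 3.924 kPa.
Total σ_h = 11.98 + 3.924 = 15.90 kPa.

15.9 kPa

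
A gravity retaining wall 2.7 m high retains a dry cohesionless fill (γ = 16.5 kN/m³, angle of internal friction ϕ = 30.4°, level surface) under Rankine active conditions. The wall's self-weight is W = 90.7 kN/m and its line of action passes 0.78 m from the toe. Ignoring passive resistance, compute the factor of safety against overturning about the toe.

3.98

K_a = tan²(45° − 30.4°/2) = 0.3280.
P_a = ½K_aγH² = 0.5×0.3280×16.5×2.7² = 19.73 kN/m, acting at H/3 = 0.9000 m above the base.
Overturning moment M_o = P_a × H/3 = 19.73 × 0.9000 = 17.75.
Resisting moment M_r = W × 0.78 = 90.7 × 0.78 = 70.75.
FS_overturning = M_r/M_o = 70.75/17.75 = 3.985.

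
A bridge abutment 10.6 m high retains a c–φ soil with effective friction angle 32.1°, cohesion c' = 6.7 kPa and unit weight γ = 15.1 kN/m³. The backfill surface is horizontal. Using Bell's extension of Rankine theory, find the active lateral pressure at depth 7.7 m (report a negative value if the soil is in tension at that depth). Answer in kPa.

28.2 kPa

K_a = (1 − sin φ)/(1 + sin φ) = 0.3060.
σ_a = K_a γ z − 2c√K_a = 0.3060×15.1×7.7 − 2×6.7×0.5532 = 28.17 kPa.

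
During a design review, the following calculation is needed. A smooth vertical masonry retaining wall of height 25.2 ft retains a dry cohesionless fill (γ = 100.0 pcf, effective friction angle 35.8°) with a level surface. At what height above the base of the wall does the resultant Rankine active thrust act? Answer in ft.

K_a = 0.2619.
The pressure distribution is triangular, so the resultant acts at H/3 above the base = 25.2/3 = 8.400 ft.

8.40 ft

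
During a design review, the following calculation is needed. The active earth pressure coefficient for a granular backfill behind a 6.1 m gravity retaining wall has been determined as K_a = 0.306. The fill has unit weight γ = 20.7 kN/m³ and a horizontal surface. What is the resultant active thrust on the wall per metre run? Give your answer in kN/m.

P = ½ K_a γ H² = 0.5 × 0.306 × 20.7 × 6.1² = 117.8 kN/m.

118 kN/m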